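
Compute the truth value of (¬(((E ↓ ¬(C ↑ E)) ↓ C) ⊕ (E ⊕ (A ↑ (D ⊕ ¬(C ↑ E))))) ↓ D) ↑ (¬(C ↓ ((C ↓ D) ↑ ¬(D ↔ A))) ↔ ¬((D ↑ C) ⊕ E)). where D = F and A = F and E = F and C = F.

T

C ↑ E = F ↑ F = T
¬(C ↑ E) = ¬T = F
E ↓ ¬(C ↑ E) = F ↓ F = T
(E ↓ ¬(C ↑ E)) ↓ C = T ↓ F = F
C ↑ E = F ↑ F = T
¬(C ↑ E) = ¬T = F
D ⊕ ¬(C ↑ E) = F ⊕ F = F
A ↑ (D ⊕ ¬(C ↑ E)) = F ↑ F = T
E ⊕ (A ↑ (D ⊕ ¬(C ↑ E))) = F ⊕ T = T
((E ↓ ¬(C ↑ E)) ↓ C) ⊕ (E ⊕ (A ↑ (D ⊕ ¬(C ↑ E)))) = F ⊕ T = T
¬(((E ↓ ¬(C ↑ E)) ↓ C) ⊕ (E ⊕ (A ↑ (D ⊕ ¬(C ↑ E))))) = ¬T = F
¬(((E ↓ ¬(C ↑ E)) ↓ C) ⊕ (E ⊕ (A ↑ (D ⊕ ¬(C ↑ E))))) ↓ D = F ↓ F = T
C ↓ D = F ↓ F = T
D ↔ A = F ↔ F = T
¬(D ↔ A) = ¬T = F
(C ↓ D) ↑ ¬(D ↔ A) = T ↑ F = T
C ↓ ((C ↓ D) ↑ ¬(D ↔ A)) = F ↓ T = F
¬(C ↓ ((C ↓ D) ↑ ¬(D ↔ A))) = ¬F = T
D ↑ C = F ↑ F = T
(D ↑ C) ⊕ E = T ⊕ F = T
¬((D ↑ C) ⊕ E) = ¬T = F
¬(C ↓ ((C ↓ D) ↑ ¬(D ↔ A))) ↔ ¬((D ↑ C) ⊕ E) = T ↔ F = F
(¬(((E ↓ ¬(C ↑ E)) ↓ C) ⊕ (E ⊕ (A ↑ (D ⊕ ¬(C ↑ E))))) ↓ D) ↑ (¬(C ↓ ((C ↓ D) ↑ ¬(D ↔ A))) ↔ ¬((D ↑ C) ⊕ E)) = T ↑ F = T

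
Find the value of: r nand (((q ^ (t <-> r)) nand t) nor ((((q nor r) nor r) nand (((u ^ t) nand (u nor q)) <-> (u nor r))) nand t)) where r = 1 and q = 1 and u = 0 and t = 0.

t <-> r = 0 <-> 1 = 0
q ^ (t <-> r) = 1 ^ 0 = 1
(q ^ (t <-> r)) nand t = 1 nand 0 = 1
q nor r = 1 nor 1 = 0
(q nor r) nor r = 0 nor 1 = 0
u ^ t = 0 ^ 0 = 0
u nor q = 0 nor 1 = 0
(u ^ t) nand (u nor q) = 0 nand 0 = 1
u nor r = 0 nor 1 = 0
((u ^ t) nand (u nor q)) <-> (u nor r) = 1 <-> 0 = 0
((q nor r) nor r) nand (((u ^ t) nand (u nor q)) <-> (u nor r)) = 0 nand 0 = 1
(((q nor r) nor r) nand (((u ^ t) nand (u nor q)) <-> (u nor r))) nand t = 1 nand 0 = 1
((q ^ (t <-> r)) nand t) nor ((((q nor r) nor r) nand (((u ^ t) nand (u nor q)) <-> (u nor r))) nand t) = 1 nor 1 = 0
r nand (((q ^ (t <-> r)) nand t) nor ((((q nor r) nor r) nand (((u ^ t) nand (u nor q)) <-> (u nor r))) nand t)) = 1 nand 0 = 1

1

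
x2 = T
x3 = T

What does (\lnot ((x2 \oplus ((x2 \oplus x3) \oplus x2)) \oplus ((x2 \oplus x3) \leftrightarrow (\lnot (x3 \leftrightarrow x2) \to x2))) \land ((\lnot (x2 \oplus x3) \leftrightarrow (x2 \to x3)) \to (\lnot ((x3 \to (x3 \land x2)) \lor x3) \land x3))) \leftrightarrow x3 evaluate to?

Substituting x2=T, x3=T:
x2 \oplus x3 = T \oplus T = F
(x2 \oplus x3) \oplus x2 = F \oplus T = T
x2 \oplus ((x2 \oplus x3) \oplus x2) = T \oplus T = F
x2 \oplus x3 = T \oplus T = F
x3 \leftrightarrow x2 = T \leftrightarrow T = T
\lnot (x3 \leftrightarrow x2) = \lnot T = F
\lnot (x3 \leftrightarrow x2) \to x2 = F \to T = T
(x2 \oplus x3) \leftrightarrow (\lnot (x3 \leftrightarrow x2) \to x2) = F \leftrightarrow T = F
(x2 \oplus ((x2 \oplus x3) \oplus x2)) \oplus ((x2 \oplus x3) \leftrightarrow (\lnot (x3 \leftrightarrow x2) \to x2)) = F \oplus F = F
\lnot ((x2 \oplus ((x2 \oplus x3) \oplus x2)) \oplus ((x2 \oplus x3) \leftrightarrow (\lnot (x3 \leftrightarrow x2) \to x2))) = \lnot F = T
x2 \oplus x3 = T \oplus T = F
\lnot (x2 \oplus x3) = \lnot F = T
x2 \to x3 = T \to T = T
\lnot (x2 \oplus x3) \leftrightarrow (x2 \to x3) = T \leftrightarrow T = T
x3 \land x2 = T \land T = T
x3 \to (x3 \land x2) = T \to T = T
(x3 \to (x3 \land x2)) \lor x3 = T \lor T = T
\lnot ((x3 \to (x3 \land x2)) \lor x3) = \lnot T = F
\lnot ((x3 \to (x3 \land x2)) \lor x3) \land x3 = F \land T = F
(\lnot (x2 \oplus x3) \leftrightarrow (x2 \to x3)) \to (\lnot ((x3 \to (x3 \land x2)) \lor x3) \land x3) = T \to F = F
\lnot ((x2 \oplus ((x2 \oplus x3) \oplus x2)) \oplus ((x2 \oplus x3) \leftrightarrow (\lnot (x3 \leftrightarrow x2) \to x2))) \land ((\lnot (x2 \oplus x3) \leftrightarrow (x2 \to x3)) \to (\lnot ((x3 \to (x3 \land x2)) \lor x3) \land x3)) = T \land F = F
(\lnot ((x2 \oplus ((x2 \oplus x3) \oplus x2)) \oplus ((x2 \oplus x3) \leftrightarrow (\lnot (x3 \leftrightarrow x2) \to x2))) \land ((\lnot (x2 \oplus x3) \leftrightarrow (x2 \to x3)) \to (\lnot ((x3 \to (x3 \land x2)) \lor x3) \land x3))) \leftrightarrow x3 = F \leftrightarrow T = F

F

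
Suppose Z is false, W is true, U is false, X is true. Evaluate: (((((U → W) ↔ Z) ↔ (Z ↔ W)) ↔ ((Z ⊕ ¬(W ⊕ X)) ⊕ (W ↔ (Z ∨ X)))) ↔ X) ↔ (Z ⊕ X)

U → W = F → T = T
(U → W) ↔ Z = T ↔ F = F
Z ↔ W = F ↔ T = F
((U → W) ↔ Z) ↔ (Z ↔ W) = F ↔ F = T
W ⊕ X = T ⊕ T = F
¬(W ⊕ X) = ¬F = T
Z ⊕ ¬(W ⊕ X) = F ⊕ T = T
Z ∨ X = F ∨ T = T
W ↔ (Z ∨ X) = T ↔ T = T
(Z ⊕ ¬(W ⊕ X)) ⊕ (W ↔ (Z ∨ X)) = T ⊕ T = F
(((U → W) ↔ Z) ↔ (Z ↔ W)) ↔ ((Z ⊕ ¬(W ⊕ X)) ⊕ (W ↔ (Z ∨ X))) = T ↔ F = F
((((U → W) ↔ Z) ↔ (Z ↔ W)) ↔ ((Z ⊕ ¬(W ⊕ X)) ⊕ (W ↔ (Z ∨ X)))) ↔ X = F ↔ T = F
Z ⊕ X = F ⊕ T = T
(((((U → W) ↔ Z) ↔ (Z ↔ W)) ↔ ((Z ⊕ ¬(W ⊕ X)) ⊕ (W ↔ (Z ∨ X)))) ↔ X) ↔ (Z ⊕ X) = F ↔ T = F

F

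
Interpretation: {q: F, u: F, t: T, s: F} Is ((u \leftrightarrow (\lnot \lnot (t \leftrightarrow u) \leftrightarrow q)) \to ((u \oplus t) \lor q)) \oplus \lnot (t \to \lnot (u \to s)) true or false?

F

t \leftrightarrow u = T \leftrightarrow F = F
\lnot (t \leftrightarrow u) = \lnot F = T
\lnot \lnot (t \leftrightarrow u) = \lnot T = F
\lnot \lnot (t \leftrightarrow u) \leftrightarrow q = F \leftrightarrow F = T
u \leftrightarrow (\lnot \lnot (t \leftrightarrow u) \leftrightarrow q) = F \leftrightarrow T = F
u \oplus t = F \oplus T = T
(u \oplus t) \lor q = T \lor F = T
(u \leftrightarrow (\lnot \lnot (t \leftrightarrow u) \leftrightarrow q)) \to ((u \oplus t) \lor q) = F \to T = T
u \to s = F \to F = T
\lnot (u \to s) = \lnot T = F
t \to \lnot (u \to s) = T \to F = F
\lnot (t \to \lnot (u \to s)) = \lnot F = T
((u \leftrightarrow (\lnot \lnot (t \leftrightarrow u) \leftrightarrow q)) \to ((u \oplus t) \lor q)) \oplus \lnot (t \to \lnot (u \to s)) = T \oplus T = F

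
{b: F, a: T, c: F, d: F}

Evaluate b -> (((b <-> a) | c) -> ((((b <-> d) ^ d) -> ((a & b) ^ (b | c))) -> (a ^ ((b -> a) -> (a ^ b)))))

T

b <-> a = F <-> T = F
(b <-> a) | c = F | F = F
b <-> d = F <-> F = T
(b <-> d) ^ d = T ^ F = T
a & b = T & F = F
b | c = F | F = F
(a & b) ^ (b | c) = F ^ F = F
((b <-> d) ^ d) -> ((a & b) ^ (b | c)) = T -> F = F
b -> a = F -> T = T
a ^ b = T ^ F = T
(b -> a) -> (a ^ b) = T -> T = T
a ^ ((b -> a) -> (a ^ b)) = T ^ T = F
(((b <-> d) ^ d) -> ((a & b) ^ (b | c))) -> (a ^ ((b -> a) -> (a ^ b))) = F -> F = T
((b <-> a) | c) -> ((((b <-> d) ^ d) -> ((a & b) ^ (b | c))) -> (a ^ ((b -> a) -> (a ^ b)))) = F -> T = T
b -> (((b <-> a) | c) -> ((((b <-> d) ^ d) -> ((a & b) ^ (b | c))) -> (a ^ ((b -> a) -> (a ^ b))))) = F -> T = T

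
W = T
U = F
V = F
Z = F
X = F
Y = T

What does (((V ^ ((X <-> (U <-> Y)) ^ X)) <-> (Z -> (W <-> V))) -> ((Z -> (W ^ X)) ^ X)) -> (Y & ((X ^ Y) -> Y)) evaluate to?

T

Substituting W=T, U=F, V=F, Z=F, X=F, Y=T:
U <-> Y = F <-> T = F
X <-> (U <-> Y) = F <-> F = T
(X <-> (U <-> Y)) ^ X = T ^ F = T
V ^ ((X <-> (U <-> Y)) ^ X) = F ^ T = T
W <-> V = T <-> F = F
Z -> (W <-> V) = F -> F = T
(V ^ ((X <-> (U <-> Y)) ^ X)) <-> (Z -> (W <-> V)) = T <-> T = T
W ^ X = T ^ F = T
Z -> (W ^ X) = F -> T = T
(Z -> (W ^ X)) ^ X = T ^ F = T
((V ^ ((X <-> (U <-> Y)) ^ X)) <-> (Z -> (W <-> V))) -> ((Z -> (W ^ X)) ^ X) = T -> T = T
X ^ Y = F ^ T = T
(X ^ Y) -> Y = T -> T = T
Y & ((X ^ Y) -> Y) = T & T = T
(((V ^ ((X <-> (U <-> Y)) ^ X)) <-> (Z -> (W <-> V))) -> ((Z -> (W ^ X)) ^ X)) -> (Y & ((X ^ Y) -> Y)) = T -> T = T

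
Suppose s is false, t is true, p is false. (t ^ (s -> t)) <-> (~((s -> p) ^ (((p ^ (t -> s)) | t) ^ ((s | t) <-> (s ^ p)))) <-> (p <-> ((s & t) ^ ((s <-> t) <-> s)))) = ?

Substituting s=F, t=T, p=F:
s -> t = F -> T = T
t ^ (s -> t) = T ^ T = F
s -> p = F -> F = T
t -> s = T -> F = F
p ^ (t -> s) = F ^ F = F
(p ^ (t -> s)) | t = F | T = T
s | t = F | T = T
s ^ p = F ^ F = F
(s | t) <-> (s ^ p) = T <-> F = F
((p ^ (t -> s)) | t) ^ ((s | t) <-> (s ^ p)) = T ^ F = T
(s -> p) ^ (((p ^ (t -> s)) | t) ^ ((s | t) <-> (s ^ p))) = T ^ T = F
~((s -> p) ^ (((p ^ (t -> s)) | t) ^ ((s | t) <-> (s ^ p)))) = ~F = T
s & t = F & T = F
s <-> t = F <-> T = F
(s <-> t) <-> s = F <-> F = T
(s & t) ^ ((s <-> t) <-> s) = F ^ T = T
p <-> ((s & t) ^ ((s <-> t) <-> s)) = F <-> T = F
~((s -> p) ^ (((p ^ (t -> s)) | t) ^ ((s | t) <-> (s ^ p)))) <-> (p <-> ((s & t) ^ ((s <-> t) <-> s))) = T <-> F = F
(t ^ (s -> t)) <-> (~((s -> p) ^ (((p ^ (t -> s)) | t) ^ ((s | t) <-> (s ^ p)))) <-> (p <-> ((s & t) ^ ((s <-> t) <-> s)))) = F <-> F = T

T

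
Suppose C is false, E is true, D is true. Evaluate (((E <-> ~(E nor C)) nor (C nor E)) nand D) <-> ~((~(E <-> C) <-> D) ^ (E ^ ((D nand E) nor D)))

T

E nor C = T nor F = F
~(E nor C) = ~F = T
E <-> ~(E nor C) = T <-> T = T
C nor E = F nor T = F
(E <-> ~(E nor C)) nor (C nor E) = T nor F = F
((E <-> ~(E nor C)) nor (C nor E)) nand D = F nand T = T
E <-> C = T <-> F = F
~(E <-> C) = ~F = T
~(E <-> C) <-> D = T <-> T = T
D nand E = T nand T = F
(D nand E) nor D = F nor T = F
E ^ ((D nand E) nor D) = T ^ F = T
(~(E <-> C) <-> D) ^ (E ^ ((D nand E) nor D)) = T ^ T = F
~((~(E <-> C) <-> D) ^ (E ^ ((D nand E) nor D))) = ~F = T
(((E <-> ~(E nor C)) nor (C nor E)) nand D) <-> ~((~(E <-> C) <-> D) ^ (E ^ ((D nand E) nor D))) = T <-> T = T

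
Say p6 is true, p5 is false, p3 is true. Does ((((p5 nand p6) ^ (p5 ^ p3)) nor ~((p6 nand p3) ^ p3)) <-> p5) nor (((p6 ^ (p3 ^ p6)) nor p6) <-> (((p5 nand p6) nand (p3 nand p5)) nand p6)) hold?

Substituting p6=True, p5=False, p3=True:
p5 nand p6 = False nand True = True
p5 ^ p3 = False ^ True = True
(p5 nand p6) ^ (p5 ^ p3) = True ^ True = False
p6 nand p3 = True nand True = False
(p6 nand p3) ^ p3 = False ^ True = True
~((p6 nand p3) ^ p3) = ~True = False
((p5 nand p6) ^ (p5 ^ p3)) nor ~((p6 nand p3) ^ p3) = False nor False = True
(((p5 nand p6) ^ (p5 ^ p3)) nor ~((p6 nand p3) ^ p3)) <-> p5 = True <-> False = False
p3 ^ p6 = True ^ True = False
p6 ^ (p3 ^ p6) = True ^ False = True
(p6 ^ (p3 ^ p6)) nor p6 = True nor True = False
p5 nand p6 = False nand True = True
p3 nand p5 = True nand False = True
(p5 nand p6) nand (p3 nand p5) = True nand True = False
((p5 nand p6) nand (p3 nand p5)) nand p6 = False nand True = True
((p6 ^ (p3 ^ p6)) nor p6) <-> (((p5 nand p6) nand (p3 nand p5)) nand p6) = False <-> True = False
((((p5 nand p6) ^ (p5 ^ p3)) nor ~((p6 nand p3) ^ p3)) <-> p5) nor (((p6 ^ (p3 ^ p6)) nor p6) <-> (((p5 nand p6) nand (p3 nand p5)) nand p6)) = False nor False = True

True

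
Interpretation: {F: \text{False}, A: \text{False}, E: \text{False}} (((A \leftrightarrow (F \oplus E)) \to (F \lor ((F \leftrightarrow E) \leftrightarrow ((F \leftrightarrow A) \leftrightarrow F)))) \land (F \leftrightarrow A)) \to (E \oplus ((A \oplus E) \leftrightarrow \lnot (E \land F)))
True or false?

\text{True}

Substituting F=\text{False}, A=\text{False}, E=\text{False}:
F \oplus E = \text{False} \oplus \text{False} = \text{False}
A \leftrightarrow (F \oplus E) = \text{False} \leftrightarrow \text{False} = \text{True}
F \leftrightarrow E = \text{False} \leftrightarrow \text{False} = \text{True}
F \leftrightarrow A = \text{False} \leftrightarrow \text{False} = \text{True}
(F \leftrightarrow A) \leftrightarrow F = \text{True} \leftrightarrow \text{False} = \text{False}
(F \leftrightarrow E) \leftrightarrow ((F \leftrightarrow A) \leftrightarrow F) = \text{True} \leftrightarrow \text{False} = \text{False}
F \lor ((F \leftrightarrow E) \leftrightarrow ((F \leftrightarrow A) \leftrightarrow F)) = \text{False} \lor \text{False} = \text{False}
(A \leftrightarrow (F \oplus E)) \to (F \lor ((F \leftrightarrow E) \leftrightarrow ((F \leftrightarrow A) \leftrightarrow F))) = \text{True} \to \text{False} = \text{False}
F \leftrightarrow A = \text{False} \leftrightarrow \text{False} = \text{True}
((A \leftrightarrow (F \oplus E)) \to (F \lor ((F \leftrightarrow E) \leftrightarrow ((F \leftrightarrow A) \leftrightarrow F)))) \land (F \leftrightarrow A) = \text{False} \land \text{True} = \text{False}
A \oplus E = \text{False} \oplus \text{False} = \text{False}
E \land F = \text{False} \land \text{False} = \text{False}
\lnot (E \land F) = \lnot \text{False} = \text{True}
(A \oplus E) \leftrightarrow \lnot (E \land F) = \text{False} \leftrightarrow \text{True} = \text{False}
E \oplus ((A \oplus E) \leftrightarrow \lnot (E \land F)) = \text{False} \oplus \text{False} = \text{False}
(((A \leftrightarrow (F \oplus E)) \to (F \lor ((F \leftrightarrow E) \leftrightarrow ((F \leftrightarrow A) \leftrightarrow F)))) \land (F \leftrightarrow A)) \to (E \oplus ((A \oplus E) \leftrightarrow \lnot (E \land F))) = \text{False} \to \text{False} = \text{True}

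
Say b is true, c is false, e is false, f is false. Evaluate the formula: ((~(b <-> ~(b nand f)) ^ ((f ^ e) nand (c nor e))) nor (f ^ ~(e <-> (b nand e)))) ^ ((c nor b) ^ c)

False

Substituting b=True, c=False, e=False, f=False:
b nand f = True nand False = True
~(b nand f) = ~True = False
b <-> ~(b nand f) = True <-> False = False
~(b <-> ~(b nand f)) = ~False = True
f ^ e = False ^ False = False
c nor e = False nor False = True
(f ^ e) nand (c nor e) = False nand True = True
~(b <-> ~(b nand f)) ^ ((f ^ e) nand (c nor e)) = True ^ True = False
b nand e = True nand False = True
e <-> (b nand e) = False <-> True = False
~(e <-> (b nand e)) = ~False = True
f ^ ~(e <-> (b nand e)) = False ^ True = True
(~(b <-> ~(b nand f)) ^ ((f ^ e) nand (c nor e))) nor (f ^ ~(e <-> (b nand e))) = False nor True = False
c nor b = False nor True = False
(c nor b) ^ c = False ^ False = False
((~(b <-> ~(b nand f)) ^ ((f ^ e) nand (c nor e))) nor (f ^ ~(e <-> (b nand e)))) ^ ((c nor b) ^ c) = False ^ False = False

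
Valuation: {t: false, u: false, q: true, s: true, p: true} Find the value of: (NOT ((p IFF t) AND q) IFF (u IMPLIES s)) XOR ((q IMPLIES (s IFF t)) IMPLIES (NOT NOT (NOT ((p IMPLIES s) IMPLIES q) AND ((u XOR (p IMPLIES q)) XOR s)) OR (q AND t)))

false

p IFF t = true IFF false = false
(p IFF t) AND q = false AND true = false
NOT ((p IFF t) AND q) = NOT false = true
u IMPLIES s = false IMPLIES true = true
NOT ((p IFF t) AND q) IFF (u IMPLIES s) = true IFF true = true
s IFF t = true IFF false = false
q IMPLIES (s IFF t) = true IMPLIES false = false
p IMPLIES s = true IMPLIES true = true
(p IMPLIES s) IMPLIES q = true IMPLIES true = true
NOT ((p IMPLIES s) IMPLIES q) = NOT true = false
p IMPLIES q = true IMPLIES true = true
u XOR (p IMPLIES q) = false XOR true = true
(u XOR (p IMPLIES q)) XOR s = true XOR true = false
NOT ((p IMPLIES s) IMPLIES q) AND ((u XOR (p IMPLIES q)) XOR s) = false AND false = false
NOT (NOT ((p IMPLIES s) IMPLIES q) AND ((u XOR (p IMPLIES q)) XOR s)) = NOT false = true
NOT NOT (NOT ((p IMPLIES s) IMPLIES q) AND ((u XOR (p IMPLIES q)) XOR s)) = NOT true = false
q AND t = true AND false = false
NOT NOT (NOT ((p IMPLIES s) IMPLIES q) AND ((u XOR (p IMPLIES q)) XOR s)) OR (q AND t) = false OR false = false
(q IMPLIES (s IFF t)) IMPLIES (NOT NOT (NOT ((p IMPLIES s) IMPLIES q) AND ((u XOR (p IMPLIES q)) XOR s)) OR (q AND t)) = false IMPLIES false = true
(NOT ((p IFF t) AND q) IFF (u IMPLIES s)) XOR ((q IMPLIES (s IFF t)) IMPLIES (NOT NOT (NOT ((p IMPLIES s) IMPLIES q) AND ((u XOR (p IMPLIES q)) XOR s)) OR (q AND t))) = true XOR true = false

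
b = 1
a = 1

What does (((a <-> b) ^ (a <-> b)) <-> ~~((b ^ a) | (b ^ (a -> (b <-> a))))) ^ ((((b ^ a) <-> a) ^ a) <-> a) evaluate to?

0

Substituting b=1, a=1:
a <-> b = 1 <-> 1 = 1
a <-> b = 1 <-> 1 = 1
(a <-> b) ^ (a <-> b) = 1 ^ 1 = 0
b ^ a = 1 ^ 1 = 0
b <-> a = 1 <-> 1 = 1
a -> (b <-> a) = 1 -> 1 = 1
b ^ (a -> (b <-> a)) = 1 ^ 1 = 0
(b ^ a) | (b ^ (a -> (b <-> a))) = 0 | 0 = 0
~((b ^ a) | (b ^ (a -> (b <-> a)))) = ~0 = 1
~~((b ^ a) | (b ^ (a -> (b <-> a)))) = ~1 = 0
((a <-> b) ^ (a <-> b)) <-> ~~((b ^ a) | (b ^ (a -> (b <-> a)))) = 0 <-> 0 = 1
b ^ a = 1 ^ 1 = 0
(b ^ a) <-> a = 0 <-> 1 = 0
((b ^ a) <-> a) ^ a = 0 ^ 1 = 1
(((b ^ a) <-> a) ^ a) <-> a = 1 <-> 1 = 1
(((a <-> b) ^ (a <-> b)) <-> ~~((b ^ a) | (b ^ (a -> (b <-> a))))) ^ ((((b ^ a) <-> a) ^ a) <-> a) = 1 ^ 1 = 0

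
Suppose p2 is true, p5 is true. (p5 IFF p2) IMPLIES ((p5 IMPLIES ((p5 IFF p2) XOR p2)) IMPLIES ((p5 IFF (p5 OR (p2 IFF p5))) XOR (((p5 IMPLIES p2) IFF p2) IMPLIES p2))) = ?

T

p5 IFF p2 = T IFF T = T
p5 IFF p2 = T IFF T = T
(p5 IFF p2) XOR p2 = T XOR T = F
p5 IMPLIES ((p5 IFF p2) XOR p2) = T IMPLIES F = F
p2 IFF p5 = T IFF T = T
p5 OR (p2 IFF p5) = T OR T = T
p5 IFF (p5 OR (p2 IFF p5)) = T IFF T = T
p5 IMPLIES p2 = T IMPLIES T = T
(p5 IMPLIES p2) IFF p2 = T IFF T = T
((p5 IMPLIES p2) IFF p2) IMPLIES p2 = T IMPLIES T = T
(p5 IFF (p5 OR (p2 IFF p5))) XOR (((p5 IMPLIES p2) IFF p2) IMPLIES p2) = T XOR T = F
(p5 IMPLIES ((p5 IFF p2) XOR p2)) IMPLIES ((p5 IFF (p5 OR (p2 IFF p5))) XOR (((p5 IMPLIES p2) IFF p2) IMPLIES p2)) = F IMPLIES F = T
(p5 IFF p2) IMPLIES ((p5 IMPLIES ((p5 IFF p2) XOR p2)) IMPLIES ((p5 IFF (p5 OR (p2 IFF p5))) XOR (((p5 IMPLIES p2) IFF p2) IMPLIES p2))) = T IMPLIES T = T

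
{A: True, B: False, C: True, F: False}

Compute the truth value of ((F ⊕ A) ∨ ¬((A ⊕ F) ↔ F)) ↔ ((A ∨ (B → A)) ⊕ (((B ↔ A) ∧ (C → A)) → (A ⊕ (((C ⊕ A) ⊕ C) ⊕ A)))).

False

F ⊕ A = False ⊕ True = True
A ⊕ F = True ⊕ False = True
(A ⊕ F) ↔ F = True ↔ False = False
¬((A ⊕ F) ↔ F) = ¬False = True
(F ⊕ A) ∨ ¬((A ⊕ F) ↔ F) = True ∨ True = True
B → A = False → True = True
A ∨ (B → A) = True ∨ True = True
B ↔ A = False ↔ True = False
C → A = True → True = True
(B ↔ A) ∧ (C → A) = False ∧ True = False
C ⊕ A = True ⊕ True = False
(C ⊕ A) ⊕ C = False ⊕ True = True
((C ⊕ A) ⊕ C) ⊕ A = True ⊕ True = False
A ⊕ (((C ⊕ A) ⊕ C) ⊕ A) = True ⊕ False = True
((B ↔ A) ∧ (C → A)) → (A ⊕ (((C ⊕ A) ⊕ C) ⊕ A)) = False → True = True
(A ∨ (B → A)) ⊕ (((B ↔ A) ∧ (C → A)) → (A ⊕ (((C ⊕ A) ⊕ C) ⊕ A))) = True ⊕ True = False
((F ⊕ A) ∨ ¬((A ⊕ F) ↔ F)) ↔ ((A ∨ (B → A)) ⊕ (((B ↔ A) ∧ (C → A)) → (A ⊕ (((C ⊕ A) ⊕ C) ⊕ A)))) = True ↔ False = False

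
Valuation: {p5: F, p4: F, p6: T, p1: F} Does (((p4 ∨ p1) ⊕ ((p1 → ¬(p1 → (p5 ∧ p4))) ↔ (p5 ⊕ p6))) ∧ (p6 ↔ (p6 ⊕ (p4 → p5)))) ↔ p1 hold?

Substituting p5=F, p4=F, p6=T, p1=F:
p4 ∨ p1 = F ∨ F = F
p5 ∧ p4 = F ∧ F = F
p1 → (p5 ∧ p4) = F → F = T
¬(p1 → (p5 ∧ p4)) = ¬T = F
p1 → ¬(p1 → (p5 ∧ p4)) = F → F = T
p5 ⊕ p6 = F ⊕ T = T
(p1 → ¬(p1 → (p5 ∧ p4))) ↔ (p5 ⊕ p6) = T ↔ T = T
(p4 ∨ p1) ⊕ ((p1 → ¬(p1 → (p5 ∧ p4))) ↔ (p5 ⊕ p6)) = F ⊕ T = T
p4 → p5 = F → F = T
p6 ⊕ (p4 → p5) = T ⊕ T = F
p6 ↔ (p6 ⊕ (p4 → p5)) = T ↔ F = F
((p4 ∨ p1) ⊕ ((p1 → ¬(p1 → (p5 ∧ p4))) ↔ (p5 ⊕ p6))) ∧ (p6 ↔ (p6 ⊕ (p4 → p5))) = T ∧ F = F
(((p4 ∨ p1) ⊕ ((p1 → ¬(p1 → (p5 ∧ p4))) ↔ (p5 ⊕ p6))) ∧ (p6 ↔ (p6 ⊕ (p4 → p5)))) ↔ p1 = F ↔ F = T

T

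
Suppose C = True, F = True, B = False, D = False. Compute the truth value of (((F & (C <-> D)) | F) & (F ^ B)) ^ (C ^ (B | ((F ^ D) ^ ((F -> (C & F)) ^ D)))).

False

C <-> D = True <-> False = False
F & (C <-> D) = True & False = False
(F & (C <-> D)) | F = False | True = True
F ^ B = True ^ False = True
((F & (C <-> D)) | F) & (F ^ B) = True & True = True
F ^ D = True ^ False = True
C & F = True & True = True
F -> (C & F) = True -> True = True
(F -> (C & F)) ^ D = True ^ False = True
(F ^ D) ^ ((F -> (C & F)) ^ D) = True ^ True = False
B | ((F ^ D) ^ ((F -> (C & F)) ^ D)) = False | False = False
C ^ (B | ((F ^ D) ^ ((F -> (C & F)) ^ D))) = True ^ False = True
(((F & (C <-> D)) | F) & (F ^ B)) ^ (C ^ (B | ((F ^ D) ^ ((F -> (C & F)) ^ D)))) = True ^ True = False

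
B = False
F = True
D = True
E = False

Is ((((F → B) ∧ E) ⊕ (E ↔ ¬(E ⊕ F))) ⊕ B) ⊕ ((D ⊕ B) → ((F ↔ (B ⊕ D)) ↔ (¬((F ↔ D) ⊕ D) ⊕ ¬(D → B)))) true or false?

True

Substituting B=False, F=True, D=True, E=False:
F → B = True → False = False
(F → B) ∧ E = False ∧ False = False
E ⊕ F = False ⊕ True = True
¬(E ⊕ F) = ¬True = False
E ↔ ¬(E ⊕ F) = False ↔ False = True
((F → B) ∧ E) ⊕ (E ↔ ¬(E ⊕ F)) = False ⊕ True = True
(((F → B) ∧ E) ⊕ (E ↔ ¬(E ⊕ F))) ⊕ B = True ⊕ False = True
D ⊕ B = True ⊕ False = True
B ⊕ D = False ⊕ True = True
F ↔ (B ⊕ D) = True ↔ True = True
F ↔ D = True ↔ True = True
(F ↔ D) ⊕ D = True ⊕ True = False
¬((F ↔ D) ⊕ D) = ¬False = True
D → B = True → False = False
¬(D → B) = ¬False = True
¬((F ↔ D) ⊕ D) ⊕ ¬(D → B) = True ⊕ True = False
(F ↔ (B ⊕ D)) ↔ (¬((F ↔ D) ⊕ D) ⊕ ¬(D → B)) = True ↔ False = False
(D ⊕ B) → ((F ↔ (B ⊕ D)) ↔ (¬((F ↔ D) ⊕ D) ⊕ ¬(D → B))) = True → False = False
((((F → B) ∧ E) ⊕ (E ↔ ¬(E ⊕ F))) ⊕ B) ⊕ ((D ⊕ B) → ((F ↔ (B ⊕ D)) ↔ (¬((F ↔ D) ⊕ D) ⊕ ¬(D → B)))) = True ⊕ False = True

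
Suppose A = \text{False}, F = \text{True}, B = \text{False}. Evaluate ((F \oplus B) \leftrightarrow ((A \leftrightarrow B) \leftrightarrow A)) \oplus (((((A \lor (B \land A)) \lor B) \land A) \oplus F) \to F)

\text{True}

F \oplus B = \text{True} \oplus \text{False} = \text{True}
A \leftrightarrow B = \text{False} \leftrightarrow \text{False} = \text{True}
(A \leftrightarrow B) \leftrightarrow A = \text{True} \leftrightarrow \text{False} = \text{False}
(F \oplus B) \leftrightarrow ((A \leftrightarrow B) \leftrightarrow A) = \text{True} \leftrightarrow \text{False} = \text{False}
B \land A = \text{False} \land \text{False} = \text{False}
A \lor (B \land A) = \text{False} \lor \text{False} = \text{False}
(A \lor (B \land A)) \lor B = \text{False} \lor \text{False} = \text{False}
((A \lor (B \land A)) \lor B) \land A = \text{False} \land \text{False} = \text{False}
(((A \lor (B \land A)) \lor B) \land A) \oplus F = \text{False} \oplus \text{True} = \text{True}
((((A \lor (B \land A)) \lor B) \land A) \oplus F) \to F = \text{True} \to \text{True} = \text{True}
((F \oplus B) \leftrightarrow ((A \leftrightarrow B) \leftrightarrow A)) \oplus (((((A \lor (B \land A)) \lor B) \land A) \oplus F) \to F) = \text{False} \oplus \text{True} = \text{True}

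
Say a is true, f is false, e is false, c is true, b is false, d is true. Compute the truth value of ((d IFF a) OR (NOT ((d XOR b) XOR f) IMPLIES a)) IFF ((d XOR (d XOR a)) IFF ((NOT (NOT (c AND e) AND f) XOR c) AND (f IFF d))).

F

d IFF a = T IFF T = T
d XOR b = T XOR F = T
(d XOR b) XOR f = T XOR F = T
NOT ((d XOR b) XOR f) = NOT T = F
NOT ((d XOR b) XOR f) IMPLIES a = F IMPLIES T = T
(d IFF a) OR (NOT ((d XOR b) XOR f) IMPLIES a) = T OR T = T
d XOR a = T XOR T = F
d XOR (d XOR a) = T XOR F = T
c AND e = T AND F = F
NOT (c AND e) = NOT F = T
NOT (c AND e) AND f = T AND F = F
NOT (NOT (c AND e) AND f) = NOT F = T
NOT (NOT (c AND e) AND f) XOR c = T XOR T = F
f IFF d = F IFF T = F
(NOT (NOT (c AND e) AND f) XOR c) AND (f IFF d) = F AND F = F
(d XOR (d XOR a)) IFF ((NOT (NOT (c AND e) AND f) XOR c) AND (f IFF d)) = T IFF F = F
((d IFF a) OR (NOT ((d XOR b) XOR f) IMPLIES a)) IFF ((d XOR (d XOR a)) IFF ((NOT (NOT (c AND e) AND f) XOR c) AND (f IFF d))) = T IFF F = F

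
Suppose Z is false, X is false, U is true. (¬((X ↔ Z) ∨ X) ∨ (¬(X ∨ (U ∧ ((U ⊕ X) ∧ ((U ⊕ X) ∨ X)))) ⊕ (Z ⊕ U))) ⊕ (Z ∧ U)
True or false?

True

X ↔ Z = False ↔ False = True
(X ↔ Z) ∨ X = True ∨ False = True
¬((X ↔ Z) ∨ X) = ¬True = False
U ⊕ X = True ⊕ False = True
U ⊕ X = True ⊕ False = True
(U ⊕ X) ∨ X = True ∨ False = True
(U ⊕ X) ∧ ((U ⊕ X) ∨ X) = True ∧ True = True
U ∧ ((U ⊕ X) ∧ ((U ⊕ X) ∨ X)) = True ∧ True = True
X ∨ (U ∧ ((U ⊕ X) ∧ ((U ⊕ X) ∨ X))) = False ∨ True = True
¬(X ∨ (U ∧ ((U ⊕ X) ∧ ((U ⊕ X) ∨ X)))) = ¬True = False
Z ⊕ U = False ⊕ True = True
¬(X ∨ (U ∧ ((U ⊕ X) ∧ ((U ⊕ X) ∨ X)))) ⊕ (Z ⊕ U) = False ⊕ True = True
¬((X ↔ Z) ∨ X) ∨ (¬(X ∨ (U ∧ ((U ⊕ X) ∧ ((U ⊕ X) ∨ X)))) ⊕ (Z ⊕ U)) = False ∨ True = True
Z ∧ U = False ∧ True = False
(¬((X ↔ Z) ∨ X) ∨ (¬(X ∨ (U ∧ ((U ⊕ X) ∧ ((U ⊕ X) ∨ X)))) ⊕ (Z ⊕ U))) ⊕ (Z ∧ U) = True ⊕ False = True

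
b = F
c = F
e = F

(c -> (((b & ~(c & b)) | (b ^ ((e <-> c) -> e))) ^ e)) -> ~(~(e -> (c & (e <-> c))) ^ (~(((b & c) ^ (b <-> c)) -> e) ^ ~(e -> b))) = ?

F

c & b = F & F = F
~(c & b) = ~F = T
b & ~(c & b) = F & T = F
e <-> c = F <-> F = T
(e <-> c) -> e = T -> F = F
b ^ ((e <-> c) -> e) = F ^ F = F
(b & ~(c & b)) | (b ^ ((e <-> c) -> e)) = F | F = F
((b & ~(c & b)) | (b ^ ((e <-> c) -> e))) ^ e = F ^ F = F
c -> (((b & ~(c & b)) | (b ^ ((e <-> c) -> e))) ^ e) = F -> F = T
e <-> c = F <-> F = T
c & (e <-> c) = F & T = F
e -> (c & (e <-> c)) = F -> F = T
~(e -> (c & (e <-> c))) = ~T = F
b & c = F & F = F
b <-> c = F <-> F = T
(b & c) ^ (b <-> c) = F ^ T = T
((b & c) ^ (b <-> c)) -> e = T -> F = F
~(((b & c) ^ (b <-> c)) -> e) = ~F = T
e -> b = F -> F = T
~(e -> b) = ~T = F
~(((b & c) ^ (b <-> c)) -> e) ^ ~(e -> b) = T ^ F = T
~(e -> (c & (e <-> c))) ^ (~(((b & c) ^ (b <-> c)) -> e) ^ ~(e -> b)) = F ^ T = T
~(~(e -> (c & (e <-> c))) ^ (~(((b & c) ^ (b <-> c)) -> e) ^ ~(e -> b))) = ~T = F
(c -> (((b & ~(c & b)) | (b ^ ((e <-> c) -> e))) ^ e)) -> ~(~(e -> (c & (e <-> c))) ^ (~(((b & c) ^ (b <-> c)) -> e) ^ ~(e -> b))) = T -> F = F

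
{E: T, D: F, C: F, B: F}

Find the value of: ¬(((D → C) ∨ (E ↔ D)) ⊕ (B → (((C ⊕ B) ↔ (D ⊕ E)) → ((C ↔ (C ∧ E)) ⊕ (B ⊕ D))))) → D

F

D → C = F → F = T
E ↔ D = T ↔ F = F
(D → C) ∨ (E ↔ D) = T ∨ F = T
C ⊕ B = F ⊕ F = F
D ⊕ E = F ⊕ T = T
(C ⊕ B) ↔ (D ⊕ E) = F ↔ T = F
C ∧ E = F ∧ T = F
C ↔ (C ∧ E) = F ↔ F = T
B ⊕ D = F ⊕ F = F
(C ↔ (C ∧ E)) ⊕ (B ⊕ D) = T ⊕ F = T
((C ⊕ B) ↔ (D ⊕ E)) → ((C ↔ (C ∧ E)) ⊕ (B ⊕ D)) = F → T = T
B → (((C ⊕ B) ↔ (D ⊕ E)) → ((C ↔ (C ∧ E)) ⊕ (B ⊕ D))) = F → T = T
((D → C) ∨ (E ↔ D)) ⊕ (B → (((C ⊕ B) ↔ (D ⊕ E)) → ((C ↔ (C ∧ E)) ⊕ (B ⊕ D)))) = T ⊕ T = F
¬(((D → C) ∨ (E ↔ D)) ⊕ (B → (((C ⊕ B) ↔ (D ⊕ E)) → ((C ↔ (C ∧ E)) ⊕ (B ⊕ D))))) = ¬F = T
¬(((D → C) ∨ (E ↔ D)) ⊕ (B → (((C ⊕ B) ↔ (D ⊕ E)) → ((C ↔ (C ∧ E)) ⊕ (B ⊕ D))))) → D = T → F = F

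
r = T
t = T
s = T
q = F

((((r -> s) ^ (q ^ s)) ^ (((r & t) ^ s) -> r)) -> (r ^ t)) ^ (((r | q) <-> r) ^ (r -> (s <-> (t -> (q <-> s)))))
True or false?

T

r -> s = T -> T = T
q ^ s = F ^ T = T
(r -> s) ^ (q ^ s) = T ^ T = F
r & t = T & T = T
(r & t) ^ s = T ^ T = F
((r & t) ^ s) -> r = F -> T = T
((r -> s) ^ (q ^ s)) ^ (((r & t) ^ s) -> r) = F ^ T = T
r ^ t = T ^ T = F
(((r -> s) ^ (q ^ s)) ^ (((r & t) ^ s) -> r)) -> (r ^ t) = T -> F = F
r | q = T | F = T
(r | q) <-> r = T <-> T = T
q <-> s = F <-> T = F
t -> (q <-> s) = T -> F = F
s <-> (t -> (q <-> s)) = T <-> F = F
r -> (s <-> (t -> (q <-> s))) = T -> F = F
((r | q) <-> r) ^ (r -> (s <-> (t -> (q <-> s)))) = T ^ F = T
((((r -> s) ^ (q ^ s)) ^ (((r & t) ^ s) -> r)) -> (r ^ t)) ^ (((r | q) <-> r) ^ (r -> (s <-> (t -> (q <-> s))))) = F ^ T = T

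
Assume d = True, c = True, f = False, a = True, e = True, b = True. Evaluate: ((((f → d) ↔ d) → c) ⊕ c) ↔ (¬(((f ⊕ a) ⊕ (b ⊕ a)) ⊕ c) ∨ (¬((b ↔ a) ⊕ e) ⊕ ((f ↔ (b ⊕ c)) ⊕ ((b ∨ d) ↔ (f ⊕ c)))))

False

Substituting d=True, c=True, f=False, a=True, e=True, b=True:
f → d = False → True = True
(f → d) ↔ d = True ↔ True = True
((f → d) ↔ d) → c = True → True = True
(((f → d) ↔ d) → c) ⊕ c = True ⊕ True = False
f ⊕ a = False ⊕ True = True
b ⊕ a = True ⊕ True = False
(f ⊕ a) ⊕ (b ⊕ a) = True ⊕ False = True
((f ⊕ a) ⊕ (b ⊕ a)) ⊕ c = True ⊕ True = False
¬(((f ⊕ a) ⊕ (b ⊕ a)) ⊕ c) = ¬False = True
b ↔ a = True ↔ True = True
(b ↔ a) ⊕ e = True ⊕ True = False
¬((b ↔ a) ⊕ e) = ¬False = True
b ⊕ c = True ⊕ True = False
f ↔ (b ⊕ c) = False ↔ False = True
b ∨ d = True ∨ True = True
f ⊕ c = False ⊕ True = True
(b ∨ d) ↔ (f ⊕ c) = True ↔ True = True
(f ↔ (b ⊕ c)) ⊕ ((b ∨ d) ↔ (f ⊕ c)) = True ⊕ True = False
¬((b ↔ a) ⊕ e) ⊕ ((f ↔ (b ⊕ c)) ⊕ ((b ∨ d) ↔ (f ⊕ c))) = True ⊕ False = True
¬(((f ⊕ a) ⊕ (b ⊕ a)) ⊕ c) ∨ (¬((b ↔ a) ⊕ e) ⊕ ((f ↔ (b ⊕ c)) ⊕ ((b ∨ d) ↔ (f ⊕ c)))) = True ∨ True = True
((((f → d) ↔ d) → c) ⊕ c) ↔ (¬(((f ⊕ a) ⊕ (b ⊕ a)) ⊕ c) ∨ (¬((b ↔ a) ⊕ e) ⊕ ((f ↔ (b ⊕ c)) ⊕ ((b ∨ d) ↔ (f ⊕ c))))) = False ↔ True = False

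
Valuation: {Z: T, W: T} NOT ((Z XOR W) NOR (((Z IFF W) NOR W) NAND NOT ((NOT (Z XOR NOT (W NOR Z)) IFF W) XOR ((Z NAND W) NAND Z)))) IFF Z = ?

Z XOR W = T XOR T = F
Z IFF W = T IFF T = T
(Z IFF W) NOR W = T NOR T = F
W NOR Z = T NOR T = F
NOT (W NOR Z) = NOT F = T
Z XOR NOT (W NOR Z) = T XOR T = F
NOT (Z XOR NOT (W NOR Z)) = NOT F = T
NOT (Z XOR NOT (W NOR Z)) IFF W = T IFF T = T
Z NAND W = T NAND T = F
(Z NAND W) NAND Z = F NAND T = T
(NOT (Z XOR NOT (W NOR Z)) IFF W) XOR ((Z NAND W) NAND Z) = T XOR T = F
NOT ((NOT (Z XOR NOT (W NOR Z)) IFF W) XOR ((Z NAND W) NAND Z)) = NOT F = T
((Z IFF W) NOR W) NAND NOT ((NOT (Z XOR NOT (W NOR Z)) IFF W) XOR ((Z NAND W) NAND Z)) = F NAND T = T
(Z XOR W) NOR (((Z IFF W) NOR W) NAND NOT ((NOT (Z XOR NOT (W NOR Z)) IFF W) XOR ((Z NAND W) NAND Z))) = F NOR T = F
NOT ((Z XOR W) NOR (((Z IFF W) NOR W) NAND NOT ((NOT (Z XOR NOT (W NOR Z)) IFF W) XOR ((Z NAND W) NAND Z)))) = NOT F = T
NOT ((Z XOR W) NOR (((Z IFF W) NOR W) NAND NOT ((NOT (Z XOR NOT (W NOR Z)) IFF W) XOR ((Z NAND W) NAND Z)))) IFF Z = T IFF T = T

T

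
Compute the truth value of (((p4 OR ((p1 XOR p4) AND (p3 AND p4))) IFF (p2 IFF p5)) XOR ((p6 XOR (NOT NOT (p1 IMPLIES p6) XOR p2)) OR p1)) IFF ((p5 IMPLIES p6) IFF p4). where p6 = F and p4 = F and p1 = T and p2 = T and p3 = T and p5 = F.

T

Substituting p6=F, p4=F, p1=T, p2=T, p3=T, p5=F:
p1 XOR p4 = T XOR F = T
p3 AND p4 = T AND F = F
(p1 XOR p4) AND (p3 AND p4) = T AND F = F
p4 OR ((p1 XOR p4) AND (p3 AND p4)) = F OR F = F
p2 IFF p5 = T IFF F = F
(p4 OR ((p1 XOR p4) AND (p3 AND p4))) IFF (p2 IFF p5) = F IFF F = T
p1 IMPLIES p6 = T IMPLIES F = F
NOT (p1 IMPLIES p6) = NOT F = T
NOT NOT (p1 IMPLIES p6) = NOT T = F
NOT NOT (p1 IMPLIES p6) XOR p2 = F XOR T = T
p6 XOR (NOT NOT (p1 IMPLIES p6) XOR p2) = F XOR T = T
(p6 XOR (NOT NOT (p1 IMPLIES p6) XOR p2)) OR p1 = T OR T = T
((p4 OR ((p1 XOR p4) AND (p3 AND p4))) IFF (p2 IFF p5)) XOR ((p6 XOR (NOT NOT (p1 IMPLIES p6) XOR p2)) OR p1) = T XOR T = F
p5 IMPLIES p6 = F IMPLIES F = T
(p5 IMPLIES p6) IFF p4 = T IFF F = F
(((p4 OR ((p1 XOR p4) AND (p3 AND p4))) IFF (p2 IFF p5)) XOR ((p6 XOR (NOT NOT (p1 IMPLIES p6) XOR p2)) OR p1)) IFF ((p5 IMPLIES p6) IFF p4) = F IFF F = T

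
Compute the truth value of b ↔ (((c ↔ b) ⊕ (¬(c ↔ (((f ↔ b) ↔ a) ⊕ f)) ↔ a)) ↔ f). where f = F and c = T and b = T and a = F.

T

c ↔ b = T ↔ T = T
f ↔ b = F ↔ T = F
(f ↔ b) ↔ a = F ↔ F = T
((f ↔ b) ↔ a) ⊕ f = T ⊕ F = T
c ↔ (((f ↔ b) ↔ a) ⊕ f) = T ↔ T = T
¬(c ↔ (((f ↔ b) ↔ a) ⊕ f)) = ¬T = F
¬(c ↔ (((f ↔ b) ↔ a) ⊕ f)) ↔ a = F ↔ F = T
(c ↔ b) ⊕ (¬(c ↔ (((f ↔ b) ↔ a) ⊕ f)) ↔ a) = T ⊕ T = F
((c ↔ b) ⊕ (¬(c ↔ (((f ↔ b) ↔ a) ⊕ f)) ↔ a)) ↔ f = F ↔ F = T
b ↔ (((c ↔ b) ⊕ (¬(c ↔ (((f ↔ b) ↔ a) ⊕ f)) ↔ a)) ↔ f) = T ↔ T = T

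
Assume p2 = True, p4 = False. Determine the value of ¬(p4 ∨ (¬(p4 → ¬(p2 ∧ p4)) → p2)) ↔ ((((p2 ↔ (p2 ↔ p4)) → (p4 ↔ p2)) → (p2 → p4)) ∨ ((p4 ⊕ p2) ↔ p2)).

p2 ∧ p4 = True ∧ False = False
¬(p2 ∧ p4) = ¬False = True
p4 → ¬(p2 ∧ p4) = False → True = True
¬(p4 → ¬(p2 ∧ p4)) = ¬True = False
¬(p4 → ¬(p2 ∧ p4)) → p2 = False → True = True
p4 ∨ (¬(p4 → ¬(p2 ∧ p4)) → p2) = False ∨ True = True
¬(p4 ∨ (¬(p4 → ¬(p2 ∧ p4)) → p2)) = ¬True = False
p2 ↔ p4 = True ↔ False = False
p2 ↔ (p2 ↔ p4) = True ↔ False = False
p4 ↔ p2 = False ↔ True = False
(p2 ↔ (p2 ↔ p4)) → (p4 ↔ p2) = False → False = True
p2 → p4 = True → False = False
((p2 ↔ (p2 ↔ p4)) → (p4 ↔ p2)) → (p2 → p4) = True → False = False
p4 ⊕ p2 = False ⊕ True = True
(p4 ⊕ p2) ↔ p2 = True ↔ True = True
(((p2 ↔ (p2 ↔ p4)) → (p4 ↔ p2)) → (p2 → p4)) ∨ ((p4 ⊕ p2) ↔ p2) = False ∨ True = True
¬(p4 ∨ (¬(p4 → ¬(p2 ∧ p4)) → p2)) ↔ ((((p2 ↔ (p2 ↔ p4)) → (p4 ↔ p2)) → (p2 → p4)) ∨ ((p4 ⊕ p2) ↔ p2)) = False ↔ True = False

False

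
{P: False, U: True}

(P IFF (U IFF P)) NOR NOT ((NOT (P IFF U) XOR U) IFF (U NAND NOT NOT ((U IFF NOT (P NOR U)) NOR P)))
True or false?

Substituting P=False, U=True:
U IFF P = True IFF False = False
P IFF (U IFF P) = False IFF False = True
P IFF U = False IFF True = False
NOT (P IFF U) = NOT False = True
NOT (P IFF U) XOR U = True XOR True = False
P NOR U = False NOR True = False
NOT (P NOR U) = NOT False = True
U IFF NOT (P NOR U) = True IFF True = True
(U IFF NOT (P NOR U)) NOR P = True NOR False = False
NOT ((U IFF NOT (P NOR U)) NOR P) = NOT False = True
NOT NOT ((U IFF NOT (P NOR U)) NOR P) = NOT True = False
U NAND NOT NOT ((U IFF NOT (P NOR U)) NOR P) = True NAND False = True
(NOT (P IFF U) XOR U) IFF (U NAND NOT NOT ((U IFF NOT (P NOR U)) NOR P)) = False IFF True = False
NOT ((NOT (P IFF U) XOR U) IFF (U NAND NOT NOT ((U IFF NOT (P NOR U)) NOR P))) = NOT False = True
(P IFF (U IFF P)) NOR NOT ((NOT (P IFF U) XOR U) IFF (U NAND NOT NOT ((U IFF NOT (P NOR U)) NOR P))) = True NOR True = False

False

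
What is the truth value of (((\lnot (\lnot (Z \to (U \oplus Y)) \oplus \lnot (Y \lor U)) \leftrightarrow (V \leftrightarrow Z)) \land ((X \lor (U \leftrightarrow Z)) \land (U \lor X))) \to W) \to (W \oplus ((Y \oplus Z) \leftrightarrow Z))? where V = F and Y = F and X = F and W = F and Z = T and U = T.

Substituting V=F, Y=F, X=F, W=F, Z=T, U=T:
U \oplus Y = T \oplus F = T
Z \to (U \oplus Y) = T \to T = T
\lnot (Z \to (U \oplus Y)) = \lnot T = F
Y \lor U = F \lor T = T
\lnot (Y \lor U) = \lnot T = F
\lnot (Z \to (U \oplus Y)) \oplus \lnot (Y \lor U) = F \oplus F = F
\lnot (\lnot (Z \to (U \oplus Y)) \oplus \lnot (Y \lor U)) = \lnot F = T
V \leftrightarrow Z = F \leftrightarrow T = F
\lnot (\lnot (Z \to (U \oplus Y)) \oplus \lnot (Y \lor U)) \leftrightarrow (V \leftrightarrow Z) = T \leftrightarrow F = F
U \leftrightarrow Z = T \leftrightarrow T = T
X \lor (U \leftrightarrow Z) = F \lor T = T
U \lor X = T \lor F = T
(X \lor (U \leftrightarrow Z)) \land (U \lor X) = T \land T = T
(\lnot (\lnot (Z \to (U \oplus Y)) \oplus \lnot (Y \lor U)) \leftrightarrow (V \leftrightarrow Z)) \land ((X \lor (U \leftrightarrow Z)) \land (U \lor X)) = F \land T = F
((\lnot (\lnot (Z \to (U \oplus Y)) \oplus \lnot (Y \lor U)) \leftrightarrow (V \leftrightarrow Z)) \land ((X \lor (U \leftrightarrow Z)) \land (U \lor X))) \to W = F \to F = T
Y \oplus Z = F \oplus T = T
(Y \oplus Z) \leftrightarrow Z = T \leftrightarrow T = T
W \oplus ((Y \oplus Z) \leftrightarrow Z) = F \oplus T = T
(((\lnot (\lnot (Z \to (U \oplus Y)) \oplus \lnot (Y \lor U)) \leftrightarrow (V \leftrightarrow Z)) \land ((X \lor (U \leftrightarrow Z)) \land (U \lor X))) \to W) \to (W \oplus ((Y \oplus Z) \leftrightarrow Z)) = T \to T = T

T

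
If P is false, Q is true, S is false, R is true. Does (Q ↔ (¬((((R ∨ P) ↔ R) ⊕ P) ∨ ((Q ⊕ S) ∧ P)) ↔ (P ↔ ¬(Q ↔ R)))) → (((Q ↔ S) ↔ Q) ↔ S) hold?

T

R ∨ P = T ∨ F = T
(R ∨ P) ↔ R = T ↔ T = T
((R ∨ P) ↔ R) ⊕ P = T ⊕ F = T
Q ⊕ S = T ⊕ F = T
(Q ⊕ S) ∧ P = T ∧ F = F
(((R ∨ P) ↔ R) ⊕ P) ∨ ((Q ⊕ S) ∧ P) = T ∨ F = T
¬((((R ∨ P) ↔ R) ⊕ P) ∨ ((Q ⊕ S) ∧ P)) = ¬T = F
Q ↔ R = T ↔ T = T
¬(Q ↔ R) = ¬T = F
P ↔ ¬(Q ↔ R) = F ↔ F = T
¬((((R ∨ P) ↔ R) ⊕ P) ∨ ((Q ⊕ S) ∧ P)) ↔ (P ↔ ¬(Q ↔ R)) = F ↔ T = F
Q ↔ (¬((((R ∨ P) ↔ R) ⊕ P) ∨ ((Q ⊕ S) ∧ P)) ↔ (P ↔ ¬(Q ↔ R))) = T ↔ F = F
Q ↔ S = T ↔ F = F
(Q ↔ S) ↔ Q = F ↔ T = F
((Q ↔ S) ↔ Q) ↔ S = F ↔ F = T
(Q ↔ (¬((((R ∨ P) ↔ R) ⊕ P) ∨ ((Q ⊕ S) ∧ P)) ↔ (P ↔ ¬(Q ↔ R)))) → (((Q ↔ S) ↔ Q) ↔ S) = F → T = T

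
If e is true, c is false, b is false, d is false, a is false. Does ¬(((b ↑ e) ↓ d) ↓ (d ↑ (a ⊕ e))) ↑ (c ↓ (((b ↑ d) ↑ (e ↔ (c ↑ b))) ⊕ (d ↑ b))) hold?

True

Substituting e=True, c=False, b=False, d=False, a=False:
b ↑ e = False ↑ True = True
(b ↑ e) ↓ d = True ↓ False = False
a ⊕ e = False ⊕ True = True
d ↑ (a ⊕ e) = False ↑ True = True
((b ↑ e) ↓ d) ↓ (d ↑ (a ⊕ e)) = False ↓ True = False
¬(((b ↑ e) ↓ d) ↓ (d ↑ (a ⊕ e))) = ¬False = True
b ↑ d = False ↑ False = True
c ↑ b = False ↑ False = True
e ↔ (c ↑ b) = True ↔ True = True
(b ↑ d) ↑ (e ↔ (c ↑ b)) = True ↑ True = False
d ↑ b = False ↑ False = True
((b ↑ d) ↑ (e ↔ (c ↑ b))) ⊕ (d ↑ b) = False ⊕ True = True
c ↓ (((b ↑ d) ↑ (e ↔ (c ↑ b))) ⊕ (d ↑ b)) = False ↓ True = False
¬(((b ↑ e) ↓ d) ↓ (d ↑ (a ⊕ e))) ↑ (c ↓ (((b ↑ d) ↑ (e ↔ (c ↑ b))) ⊕ (d ↑ b))) = True ↑ False = True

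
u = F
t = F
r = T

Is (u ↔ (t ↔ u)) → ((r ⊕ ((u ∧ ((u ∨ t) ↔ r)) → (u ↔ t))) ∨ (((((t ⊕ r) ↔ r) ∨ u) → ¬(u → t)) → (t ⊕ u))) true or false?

t ↔ u = F ↔ F = T
u ↔ (t ↔ u) = F ↔ T = F
u ∨ t = F ∨ F = F
(u ∨ t) ↔ r = F ↔ T = F
u ∧ ((u ∨ t) ↔ r) = F ∧ F = F
u ↔ t = F ↔ F = T
(u ∧ ((u ∨ t) ↔ r)) → (u ↔ t) = F → T = T
r ⊕ ((u ∧ ((u ∨ t) ↔ r)) → (u ↔ t)) = T ⊕ T = F
t ⊕ r = F ⊕ T = T
(t ⊕ r) ↔ r = T ↔ T = T
((t ⊕ r) ↔ r) ∨ u = T ∨ F = T
u → t = F → F = T
¬(u → t) = ¬T = F
(((t ⊕ r) ↔ r) ∨ u) → ¬(u → t) = T → F = F
t ⊕ u = F ⊕ F = F
((((t ⊕ r) ↔ r) ∨ u) → ¬(u → t)) → (t ⊕ u) = F → F = T
(r ⊕ ((u ∧ ((u ∨ t) ↔ r)) → (u ↔ t))) ∨ (((((t ⊕ r) ↔ r) ∨ u) → ¬(u → t)) → (t ⊕ u)) = F ∨ T = T
(u ↔ (t ↔ u)) → ((r ⊕ ((u ∧ ((u ∨ t) ↔ r)) → (u ↔ t))) ∨ (((((t ⊕ r) ↔ r) ∨ u) → ¬(u → t)) → (t ⊕ u))) = F → T = T

T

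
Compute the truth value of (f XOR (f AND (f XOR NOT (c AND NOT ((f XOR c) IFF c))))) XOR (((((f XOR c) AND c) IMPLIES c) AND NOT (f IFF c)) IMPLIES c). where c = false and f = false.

true

f XOR c = false XOR false = false
(f XOR c) IFF c = false IFF false = true
NOT ((f XOR c) IFF c) = NOT true = false
c AND NOT ((f XOR c) IFF c) = false AND false = false
NOT (c AND NOT ((f XOR c) IFF c)) = NOT false = true
f XOR NOT (c AND NOT ((f XOR c) IFF c)) = false XOR true = true
f AND (f XOR NOT (c AND NOT ((f XOR c) IFF c))) = false AND true = false
f XOR (f AND (f XOR NOT (c AND NOT ((f XOR c) IFF c)))) = false XOR false = false
f XOR c = false XOR false = false
(f XOR c) AND c = false AND false = false
((f XOR c) AND c) IMPLIES c = false IMPLIES false = true
f IFF c = false IFF false = true
NOT (f IFF c) = NOT true = false
(((f XOR c) AND c) IMPLIES c) AND NOT (f IFF c) = true AND false = false
((((f XOR c) AND c) IMPLIES c) AND NOT (f IFF c)) IMPLIES c = false IMPLIES false = true
(f XOR (f AND (f XOR NOT (c AND NOT ((f XOR c) IFF c))))) XOR (((((f XOR c) AND c) IMPLIES c) AND NOT (f IFF c)) IMPLIES c) = false XOR true = true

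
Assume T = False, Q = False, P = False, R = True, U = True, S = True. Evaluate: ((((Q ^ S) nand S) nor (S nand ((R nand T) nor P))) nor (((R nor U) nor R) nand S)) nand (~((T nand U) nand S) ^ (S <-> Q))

True

Substituting T=False, Q=False, P=False, R=True, U=True, S=True:
Q ^ S = False ^ True = True
(Q ^ S) nand S = True nand True = False
R nand T = True nand False = True
(R nand T) nor P = True nor False = False
S nand ((R nand T) nor P) = True nand False = True
((Q ^ S) nand S) nor (S nand ((R nand T) nor P)) = False nor True = False
R nor U = True nor True = False
(R nor U) nor R = False nor True = False
((R nor U) nor R) nand S = False nand True = True
(((Q ^ S) nand S) nor (S nand ((R nand T) nor P))) nor (((R nor U) nor R) nand S) = False nor True = False
T nand U = False nand True = True
(T nand U) nand S = True nand True = False
~((T nand U) nand S) = ~False = True
S <-> Q = True <-> False = False
~((T nand U) nand S) ^ (S <-> Q) = True ^ False = True
((((Q ^ S) nand S) nor (S nand ((R nand T) nor P))) nor (((R nor U) nor R) nand S)) nand (~((T nand U) nand S) ^ (S <-> Q)) = False nand True = True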